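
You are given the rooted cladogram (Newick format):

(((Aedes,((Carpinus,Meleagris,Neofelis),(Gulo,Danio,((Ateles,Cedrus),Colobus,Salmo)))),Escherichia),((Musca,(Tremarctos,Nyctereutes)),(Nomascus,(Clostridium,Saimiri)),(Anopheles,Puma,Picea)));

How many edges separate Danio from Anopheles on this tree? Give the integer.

8

The MRCA of Danio and Anopheles is the root of the tree.
From Danio up to that node: 5 branches. From Anopheles up to the same node: 3 branches. Total: 5 + 3 = 8.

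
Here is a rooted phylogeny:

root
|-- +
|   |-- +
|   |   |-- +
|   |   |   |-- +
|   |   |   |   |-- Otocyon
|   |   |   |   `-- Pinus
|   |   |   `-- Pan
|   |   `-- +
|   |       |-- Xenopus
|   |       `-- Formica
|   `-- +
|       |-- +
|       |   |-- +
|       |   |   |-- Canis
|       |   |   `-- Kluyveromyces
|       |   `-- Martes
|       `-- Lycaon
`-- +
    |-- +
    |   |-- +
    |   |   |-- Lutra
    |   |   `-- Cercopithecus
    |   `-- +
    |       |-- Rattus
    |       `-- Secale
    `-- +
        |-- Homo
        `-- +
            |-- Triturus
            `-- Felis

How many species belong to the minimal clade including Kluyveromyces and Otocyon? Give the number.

9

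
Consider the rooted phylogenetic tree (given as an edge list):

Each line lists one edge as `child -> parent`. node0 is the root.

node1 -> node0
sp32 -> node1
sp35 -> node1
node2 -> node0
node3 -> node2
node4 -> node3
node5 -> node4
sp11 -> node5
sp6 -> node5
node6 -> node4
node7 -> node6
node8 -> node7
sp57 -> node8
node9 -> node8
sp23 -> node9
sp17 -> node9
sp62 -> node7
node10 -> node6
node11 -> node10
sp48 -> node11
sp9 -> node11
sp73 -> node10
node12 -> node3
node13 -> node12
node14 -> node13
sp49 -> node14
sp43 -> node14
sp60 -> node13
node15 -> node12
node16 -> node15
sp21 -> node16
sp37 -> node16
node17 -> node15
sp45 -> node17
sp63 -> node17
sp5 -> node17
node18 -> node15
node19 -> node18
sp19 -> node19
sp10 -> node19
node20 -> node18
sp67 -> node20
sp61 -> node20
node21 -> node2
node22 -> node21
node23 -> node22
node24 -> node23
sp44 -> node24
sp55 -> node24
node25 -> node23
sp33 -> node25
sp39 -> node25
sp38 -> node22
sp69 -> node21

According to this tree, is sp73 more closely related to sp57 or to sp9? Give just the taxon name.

sp9

The MRCA of sp73 and sp9 subtends ((sp48,sp9),sp73) (3 taxa).
The MRCA of sp73 and sp57 subtends (((sp57,(sp23,sp17)),sp62),((sp48,sp9),sp73)) (7 taxa).
The first is nested inside the second, so sp73 shares a more recent common ancestor with sp9.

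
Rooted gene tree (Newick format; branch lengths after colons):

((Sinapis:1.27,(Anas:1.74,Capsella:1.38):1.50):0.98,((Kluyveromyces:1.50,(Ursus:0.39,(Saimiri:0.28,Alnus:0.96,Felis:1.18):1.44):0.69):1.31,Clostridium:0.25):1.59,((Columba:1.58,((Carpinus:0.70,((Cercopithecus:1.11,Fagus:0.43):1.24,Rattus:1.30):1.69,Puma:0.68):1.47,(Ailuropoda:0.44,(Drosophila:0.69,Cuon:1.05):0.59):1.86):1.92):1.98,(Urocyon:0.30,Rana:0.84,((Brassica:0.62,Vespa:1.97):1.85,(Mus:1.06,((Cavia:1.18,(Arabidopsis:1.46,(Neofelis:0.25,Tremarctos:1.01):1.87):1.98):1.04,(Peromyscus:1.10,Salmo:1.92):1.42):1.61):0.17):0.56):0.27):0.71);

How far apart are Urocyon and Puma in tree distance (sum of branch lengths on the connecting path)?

The path runs Urocyon → … → MRCA → … → Puma; the MRCA is the node subtending ((Columba,((Carpinus,((Cercopithecus,Fagus),Rattus),Puma),(Ailuropoda,(Drosophila,Cuon)))),(Urocyon,Rana,((Brassica,Vespa),(Mus,((Cavia,(Arabidopsis,(Neofelis,Tremarctos))),(Peromyscus,Salmo)))))).
Branch lengths along that path: 0.30 + 0.27 + 1.98 + 1.92 + 1.47 + 0.68 = 6.62.

6.62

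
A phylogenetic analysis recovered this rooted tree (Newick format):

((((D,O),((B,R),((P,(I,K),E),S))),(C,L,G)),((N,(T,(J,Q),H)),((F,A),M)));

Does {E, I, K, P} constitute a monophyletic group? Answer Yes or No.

Yes

The most recent common ancestor of these taxa subtends (P,(I,K),E).
That clade has exactly 4 tips — every listed taxon and nothing else — so the group is monophyletic.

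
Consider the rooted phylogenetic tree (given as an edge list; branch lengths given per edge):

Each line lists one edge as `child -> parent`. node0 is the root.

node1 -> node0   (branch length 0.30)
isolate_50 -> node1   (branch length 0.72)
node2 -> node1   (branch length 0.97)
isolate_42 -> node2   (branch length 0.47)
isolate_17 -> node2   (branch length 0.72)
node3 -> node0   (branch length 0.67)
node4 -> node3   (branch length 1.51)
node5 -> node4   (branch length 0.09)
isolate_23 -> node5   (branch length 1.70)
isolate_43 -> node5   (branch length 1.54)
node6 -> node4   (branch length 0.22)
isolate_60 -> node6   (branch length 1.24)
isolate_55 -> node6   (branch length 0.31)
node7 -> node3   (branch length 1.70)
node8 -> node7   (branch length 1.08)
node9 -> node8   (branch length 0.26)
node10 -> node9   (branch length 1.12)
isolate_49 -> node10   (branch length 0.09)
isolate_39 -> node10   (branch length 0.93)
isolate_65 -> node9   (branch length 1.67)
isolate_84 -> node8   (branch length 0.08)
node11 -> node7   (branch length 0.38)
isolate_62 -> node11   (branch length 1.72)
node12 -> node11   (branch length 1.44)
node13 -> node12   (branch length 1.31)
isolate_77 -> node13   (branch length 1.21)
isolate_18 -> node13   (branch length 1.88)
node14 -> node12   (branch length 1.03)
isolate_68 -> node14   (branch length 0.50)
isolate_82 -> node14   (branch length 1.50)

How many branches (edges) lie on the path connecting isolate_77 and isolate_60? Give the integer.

The MRCA of isolate_77 and isolate_60 is the node subtending (((isolate_23,isolate_43),(isolate_60,isolate_55)),((((isolate_49,isolate_39),isolate_65),isolate_84),(isolate_62,((isolate_77,isolate_18),(isolate_68,isolate_82))))).
From isolate_77 up to that node: 5 branches. From isolate_60 up to the same node: 3 branches. Total: 5 + 3 = 8.

8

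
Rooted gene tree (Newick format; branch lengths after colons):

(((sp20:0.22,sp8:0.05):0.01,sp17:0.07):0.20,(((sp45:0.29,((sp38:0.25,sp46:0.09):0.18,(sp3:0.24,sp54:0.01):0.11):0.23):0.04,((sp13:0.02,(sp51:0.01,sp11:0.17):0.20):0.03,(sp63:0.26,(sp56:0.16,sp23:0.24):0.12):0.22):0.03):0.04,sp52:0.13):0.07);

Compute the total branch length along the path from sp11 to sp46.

0.97

The path runs sp11 → … → MRCA → … → sp46; the MRCA is the node subtending ((sp45,((sp38,sp46),(sp3,sp54))),((sp13,(sp51,sp11)),(sp63,(sp56,sp23)))).
Branch lengths along that path: 0.17 + 0.20 + 0.03 + 0.03 + 0.04 + 0.23 + 0.18 + 0.09 = 0.97.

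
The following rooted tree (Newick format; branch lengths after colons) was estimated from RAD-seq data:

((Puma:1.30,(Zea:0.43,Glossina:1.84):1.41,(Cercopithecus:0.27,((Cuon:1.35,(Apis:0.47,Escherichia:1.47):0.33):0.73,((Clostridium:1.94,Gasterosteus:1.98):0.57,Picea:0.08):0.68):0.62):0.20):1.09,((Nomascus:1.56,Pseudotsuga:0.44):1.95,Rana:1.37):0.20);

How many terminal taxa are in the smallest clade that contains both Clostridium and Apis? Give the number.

6

The MRCA of Clostridium and Apis is the node subtending ((Cuon,(Apis,Escherichia)),((Clostridium,Gasterosteus),Picea)).
That clade contains 6 terminal taxa: Apis, Clostridium, Cuon, Escherichia, Gasterosteus, Picea.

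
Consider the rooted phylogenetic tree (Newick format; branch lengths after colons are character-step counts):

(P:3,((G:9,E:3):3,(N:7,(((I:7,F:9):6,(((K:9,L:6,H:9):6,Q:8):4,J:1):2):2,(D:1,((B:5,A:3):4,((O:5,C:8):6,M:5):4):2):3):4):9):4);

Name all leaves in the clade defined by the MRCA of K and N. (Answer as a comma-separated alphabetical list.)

Tracing K: it sits inside (K,L,H).
Tracing N: it sits inside (N,(((I,F),(((K,L,H),Q),J)),(D,((B,A),((O,C),M))))).
The smallest clade enclosing both is (N,(((I,F),(((K,L,H),Q),J)),(D,((B,A),((O,C),M))))); the answer is its 14 terminal taxa in alphabetical order.

A, B, C, D, F, H, I, J, K, L, M, N, O, Q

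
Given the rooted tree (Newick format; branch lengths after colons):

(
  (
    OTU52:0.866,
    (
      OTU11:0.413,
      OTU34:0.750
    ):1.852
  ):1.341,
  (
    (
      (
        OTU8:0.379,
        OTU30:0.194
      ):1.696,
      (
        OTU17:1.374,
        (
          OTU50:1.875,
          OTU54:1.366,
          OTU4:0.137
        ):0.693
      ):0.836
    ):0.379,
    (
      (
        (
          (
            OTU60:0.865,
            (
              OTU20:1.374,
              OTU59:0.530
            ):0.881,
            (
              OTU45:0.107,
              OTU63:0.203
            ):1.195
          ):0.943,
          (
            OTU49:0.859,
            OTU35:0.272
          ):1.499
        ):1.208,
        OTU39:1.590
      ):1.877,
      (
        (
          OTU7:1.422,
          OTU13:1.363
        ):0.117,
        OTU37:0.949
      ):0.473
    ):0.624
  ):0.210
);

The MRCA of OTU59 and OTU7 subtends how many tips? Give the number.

11

The MRCA of OTU59 and OTU7 is the node subtending ((((OTU60,(OTU20,OTU59),(OTU45,OTU63)),(OTU49,OTU35)),OTU39),((OTU7,OTU13),OTU37)).
That clade contains 11 terminal taxa: OTU13, OTU20, OTU35, OTU37, OTU39, OTU45, OTU49, OTU59, OTU60, OTU63, OTU7.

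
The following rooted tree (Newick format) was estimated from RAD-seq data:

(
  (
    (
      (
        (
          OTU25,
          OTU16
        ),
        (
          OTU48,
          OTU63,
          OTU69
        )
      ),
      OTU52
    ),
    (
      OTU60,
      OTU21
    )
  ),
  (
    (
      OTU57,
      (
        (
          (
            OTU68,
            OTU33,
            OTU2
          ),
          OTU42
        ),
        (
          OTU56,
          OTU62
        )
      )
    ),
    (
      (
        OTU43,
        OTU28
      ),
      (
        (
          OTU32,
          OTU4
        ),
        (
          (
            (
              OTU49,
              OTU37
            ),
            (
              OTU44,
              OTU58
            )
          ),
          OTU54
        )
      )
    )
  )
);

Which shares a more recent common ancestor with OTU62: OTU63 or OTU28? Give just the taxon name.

OTU28

The MRCA of OTU62 and OTU28 subtends ((OTU57,(((OTU68,OTU33,OTU2),OTU42),(OTU56,OTU62))),((OTU43,OTU28),((OTU32,OTU4),(((OTU49,OTU37),(OTU44,OTU58)),OTU54)))) (16 taxa).
The MRCA of OTU62 and OTU63 is the root, subtending the entire tree (24 taxa).
The first is nested inside the second, so OTU62 shares a more recent common ancestor with OTU28.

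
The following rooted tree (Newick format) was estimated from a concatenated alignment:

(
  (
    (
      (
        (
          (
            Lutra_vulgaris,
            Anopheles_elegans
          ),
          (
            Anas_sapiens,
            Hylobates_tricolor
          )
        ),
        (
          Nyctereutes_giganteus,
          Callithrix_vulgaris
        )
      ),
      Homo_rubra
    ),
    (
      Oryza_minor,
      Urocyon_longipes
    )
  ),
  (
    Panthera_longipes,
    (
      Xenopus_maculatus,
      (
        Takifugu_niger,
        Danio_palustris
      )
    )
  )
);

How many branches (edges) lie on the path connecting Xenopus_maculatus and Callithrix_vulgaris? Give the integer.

The MRCA of Xenopus_maculatus and Callithrix_vulgaris is the root of the tree.
From Xenopus_maculatus up to that node: 3 branches. From Callithrix_vulgaris up to the same node: 5 branches. Total: 3 + 5 = 8.

8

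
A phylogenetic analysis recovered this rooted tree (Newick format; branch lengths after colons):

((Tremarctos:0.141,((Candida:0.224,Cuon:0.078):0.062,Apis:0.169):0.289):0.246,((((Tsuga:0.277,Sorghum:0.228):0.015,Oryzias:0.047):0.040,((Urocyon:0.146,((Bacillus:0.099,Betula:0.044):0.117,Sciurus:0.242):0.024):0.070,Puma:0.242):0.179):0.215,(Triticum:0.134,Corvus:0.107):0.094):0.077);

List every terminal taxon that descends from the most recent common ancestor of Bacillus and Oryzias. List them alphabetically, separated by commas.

Bacillus, Betula, Oryzias, Puma, Sciurus, Sorghum, Tsuga, Urocyon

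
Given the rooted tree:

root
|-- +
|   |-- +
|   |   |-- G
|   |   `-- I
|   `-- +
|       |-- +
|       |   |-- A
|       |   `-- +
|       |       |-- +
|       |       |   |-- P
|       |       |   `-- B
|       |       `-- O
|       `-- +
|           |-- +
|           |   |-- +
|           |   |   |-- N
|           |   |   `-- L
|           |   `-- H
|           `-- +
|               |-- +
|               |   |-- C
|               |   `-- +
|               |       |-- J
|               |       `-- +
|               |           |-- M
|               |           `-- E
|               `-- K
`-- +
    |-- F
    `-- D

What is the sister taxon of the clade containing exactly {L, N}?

H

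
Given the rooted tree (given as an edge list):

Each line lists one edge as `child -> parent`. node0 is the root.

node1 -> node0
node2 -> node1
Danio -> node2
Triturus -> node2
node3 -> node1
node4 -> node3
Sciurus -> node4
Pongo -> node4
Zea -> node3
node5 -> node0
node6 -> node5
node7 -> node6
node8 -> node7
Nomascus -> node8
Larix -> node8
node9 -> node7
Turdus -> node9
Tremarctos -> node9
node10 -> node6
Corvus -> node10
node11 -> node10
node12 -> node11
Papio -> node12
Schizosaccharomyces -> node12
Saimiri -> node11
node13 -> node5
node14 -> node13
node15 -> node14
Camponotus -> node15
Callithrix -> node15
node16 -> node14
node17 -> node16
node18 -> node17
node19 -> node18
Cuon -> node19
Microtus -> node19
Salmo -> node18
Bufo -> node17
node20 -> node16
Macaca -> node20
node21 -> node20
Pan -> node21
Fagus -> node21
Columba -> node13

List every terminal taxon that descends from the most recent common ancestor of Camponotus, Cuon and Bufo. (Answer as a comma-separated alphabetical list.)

Bufo, Callithrix, Camponotus, Cuon, Fagus, Macaca, Microtus, Pan, Salmo

Tracing Camponotus: it sits inside (Camponotus,Callithrix).
Tracing Cuon: it sits inside (Cuon,Microtus).
Tracing Bufo: it sits inside (((Cuon,Microtus),Salmo),Bufo).
The smallest clade enclosing all 3 is ((Camponotus,Callithrix),((((Cuon,Microtus),Salmo),Bufo),(Macaca,(Pan,Fagus)))); the answer is its 9 terminal taxa in alphabetical order.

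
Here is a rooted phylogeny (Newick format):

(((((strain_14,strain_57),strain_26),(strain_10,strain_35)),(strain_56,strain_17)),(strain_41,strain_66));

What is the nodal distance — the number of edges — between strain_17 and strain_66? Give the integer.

5

The MRCA of strain_17 and strain_66 is the root of the tree.
From strain_17 up to that node: 3 branches. From strain_66 up to the same node: 2 branches. Total: 3 + 2 = 5.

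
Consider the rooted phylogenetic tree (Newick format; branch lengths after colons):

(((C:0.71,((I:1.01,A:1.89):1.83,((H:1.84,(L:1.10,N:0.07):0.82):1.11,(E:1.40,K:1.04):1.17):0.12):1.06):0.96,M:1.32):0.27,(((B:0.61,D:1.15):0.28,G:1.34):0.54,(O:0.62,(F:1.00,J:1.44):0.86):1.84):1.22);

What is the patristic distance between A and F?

The path runs A → … → MRCA → … → F; the MRCA is the root of the tree.
Branch lengths along that path: 1.89 + 1.83 + 1.06 + 0.96 + 0.27 + 1.22 + 1.84 + 0.86 + 1.00 = 10.93.

10.93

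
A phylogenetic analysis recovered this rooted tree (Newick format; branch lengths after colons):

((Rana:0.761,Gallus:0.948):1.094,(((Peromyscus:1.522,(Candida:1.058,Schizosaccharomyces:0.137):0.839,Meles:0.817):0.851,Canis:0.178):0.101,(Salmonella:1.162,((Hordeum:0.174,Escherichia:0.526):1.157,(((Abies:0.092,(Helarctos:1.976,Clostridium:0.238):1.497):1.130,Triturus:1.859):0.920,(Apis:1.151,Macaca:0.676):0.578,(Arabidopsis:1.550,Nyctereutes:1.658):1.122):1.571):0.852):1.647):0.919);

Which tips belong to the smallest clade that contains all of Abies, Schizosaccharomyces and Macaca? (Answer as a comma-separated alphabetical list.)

Abies, Apis, Arabidopsis, Candida, Canis, Clostridium, Escherichia, Helarctos, Hordeum, Macaca, Meles, Nyctereutes, Peromyscus, Salmonella, Schizosaccharomyces, Triturus

Tracing Abies: it sits inside (Abies,(Helarctos,Clostridium)).
Tracing Schizosaccharomyces: it sits inside (Candida,Schizosaccharomyces).
Tracing Macaca: it sits inside (Apis,Macaca).
The smallest clade enclosing all 3 is (((Peromyscus,(Candida,Schizosaccharomyces),Meles),Canis),(Salmonella,((Hordeum,Escherichia),(((Abies,(Helarctos,Clostridium)),Triturus),(Apis,Macaca),(Arabidopsis,Nyctereutes))))); the answer is its 16 terminal taxa in alphabetical order.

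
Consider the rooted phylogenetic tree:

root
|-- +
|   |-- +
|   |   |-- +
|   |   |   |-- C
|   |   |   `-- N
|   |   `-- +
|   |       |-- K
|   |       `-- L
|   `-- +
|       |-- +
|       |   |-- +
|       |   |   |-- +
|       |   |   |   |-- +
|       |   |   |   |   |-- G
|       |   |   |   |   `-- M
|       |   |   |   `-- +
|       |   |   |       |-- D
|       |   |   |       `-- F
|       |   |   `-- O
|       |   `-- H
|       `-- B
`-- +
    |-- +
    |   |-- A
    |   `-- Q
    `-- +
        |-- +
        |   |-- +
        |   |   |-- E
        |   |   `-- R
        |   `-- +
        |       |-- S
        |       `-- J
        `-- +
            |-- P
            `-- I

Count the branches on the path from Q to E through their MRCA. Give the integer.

6

The MRCA of Q and E is the node subtending ((A,Q),(((E,R),(S,J)),(P,I))).
From Q up to that node: 2 branches. From E up to the same node: 4 branches. Total: 2 + 4 = 6.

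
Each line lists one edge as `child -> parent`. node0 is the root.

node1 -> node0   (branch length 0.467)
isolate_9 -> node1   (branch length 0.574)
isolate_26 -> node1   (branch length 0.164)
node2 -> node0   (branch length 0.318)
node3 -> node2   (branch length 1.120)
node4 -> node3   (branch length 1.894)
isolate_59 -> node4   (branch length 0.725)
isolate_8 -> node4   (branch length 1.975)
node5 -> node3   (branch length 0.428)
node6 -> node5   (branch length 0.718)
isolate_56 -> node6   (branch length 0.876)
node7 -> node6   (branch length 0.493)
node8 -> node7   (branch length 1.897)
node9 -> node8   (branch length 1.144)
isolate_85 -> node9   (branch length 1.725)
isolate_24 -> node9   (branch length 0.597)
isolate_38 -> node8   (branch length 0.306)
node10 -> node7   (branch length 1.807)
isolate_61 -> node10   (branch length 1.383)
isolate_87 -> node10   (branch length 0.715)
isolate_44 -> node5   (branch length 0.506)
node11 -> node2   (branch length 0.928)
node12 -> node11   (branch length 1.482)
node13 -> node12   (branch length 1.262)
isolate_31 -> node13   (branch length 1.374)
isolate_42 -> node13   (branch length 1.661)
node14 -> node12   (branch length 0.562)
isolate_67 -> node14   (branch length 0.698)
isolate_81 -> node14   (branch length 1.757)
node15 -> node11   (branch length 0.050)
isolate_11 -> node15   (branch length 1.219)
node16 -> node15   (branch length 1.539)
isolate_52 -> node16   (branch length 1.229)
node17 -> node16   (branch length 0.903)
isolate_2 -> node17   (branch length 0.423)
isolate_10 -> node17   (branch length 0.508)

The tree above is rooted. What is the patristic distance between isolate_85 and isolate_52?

11.271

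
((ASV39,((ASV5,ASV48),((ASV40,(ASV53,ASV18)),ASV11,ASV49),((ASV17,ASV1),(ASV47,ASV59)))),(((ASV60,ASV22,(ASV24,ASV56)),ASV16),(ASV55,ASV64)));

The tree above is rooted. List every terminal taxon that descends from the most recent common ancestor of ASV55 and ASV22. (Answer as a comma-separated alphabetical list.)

ASV16, ASV22, ASV24, ASV55, ASV56, ASV60, ASV64

Tracing ASV55: it sits inside (ASV55,ASV64).
Tracing ASV22: it sits inside (ASV60,ASV22,(ASV24,ASV56)).
The smallest clade enclosing both is (((ASV60,ASV22,(ASV24,ASV56)),ASV16),(ASV55,ASV64)); the answer is its 7 terminal taxa in alphabetical order.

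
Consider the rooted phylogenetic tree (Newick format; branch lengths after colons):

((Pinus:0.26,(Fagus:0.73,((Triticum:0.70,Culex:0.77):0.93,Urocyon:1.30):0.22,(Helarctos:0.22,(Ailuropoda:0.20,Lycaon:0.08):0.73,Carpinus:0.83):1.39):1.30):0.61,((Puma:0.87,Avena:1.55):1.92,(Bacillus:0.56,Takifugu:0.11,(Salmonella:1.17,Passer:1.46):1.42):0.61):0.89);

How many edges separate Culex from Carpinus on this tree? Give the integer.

The MRCA of Culex and Carpinus is the node subtending (Fagus,((Triticum,Culex),Urocyon),(Helarctos,(Ailuropoda,Lycaon),Carpinus)).
From Culex up to that node: 3 branches. From Carpinus up to the same node: 2 branches. Total: 3 + 2 = 5.

5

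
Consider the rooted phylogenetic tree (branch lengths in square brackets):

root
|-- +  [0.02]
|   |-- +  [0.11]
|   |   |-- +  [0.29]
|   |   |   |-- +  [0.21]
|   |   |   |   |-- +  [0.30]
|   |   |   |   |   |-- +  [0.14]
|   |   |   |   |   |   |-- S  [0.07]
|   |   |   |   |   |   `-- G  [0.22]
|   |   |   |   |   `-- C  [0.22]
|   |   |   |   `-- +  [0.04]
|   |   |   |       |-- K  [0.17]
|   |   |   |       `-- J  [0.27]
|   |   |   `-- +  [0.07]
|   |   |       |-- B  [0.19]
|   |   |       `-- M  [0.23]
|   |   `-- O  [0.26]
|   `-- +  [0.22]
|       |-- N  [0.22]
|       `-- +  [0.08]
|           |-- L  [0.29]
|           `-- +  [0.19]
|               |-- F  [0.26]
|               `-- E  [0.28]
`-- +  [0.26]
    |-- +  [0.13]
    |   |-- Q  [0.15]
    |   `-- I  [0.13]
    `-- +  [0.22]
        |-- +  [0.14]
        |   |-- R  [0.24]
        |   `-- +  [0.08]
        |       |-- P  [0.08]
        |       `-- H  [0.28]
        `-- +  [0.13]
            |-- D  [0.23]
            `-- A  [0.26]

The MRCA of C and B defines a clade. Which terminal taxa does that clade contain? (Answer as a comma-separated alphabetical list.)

Tracing C: it sits inside ((S,G),C).
Tracing B: it sits inside (B,M).
The smallest clade enclosing both is ((((S,G),C),(K,J)),(B,M)); the answer is its 7 terminal taxa in alphabetical order.

B, C, G, J, K, M, S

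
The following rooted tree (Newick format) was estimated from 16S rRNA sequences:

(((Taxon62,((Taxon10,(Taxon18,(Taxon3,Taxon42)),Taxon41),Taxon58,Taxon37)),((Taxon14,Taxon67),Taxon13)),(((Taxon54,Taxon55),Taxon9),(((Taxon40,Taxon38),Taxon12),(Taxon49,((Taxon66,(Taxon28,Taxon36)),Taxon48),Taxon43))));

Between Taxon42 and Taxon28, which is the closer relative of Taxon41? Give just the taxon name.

Taxon42

The MRCA of Taxon41 and Taxon42 subtends (Taxon10,(Taxon18,(Taxon3,Taxon42)),Taxon41) (5 taxa).
The MRCA of Taxon41 and Taxon28 is the root, subtending the entire tree (23 taxa).
The first is nested inside the second, so Taxon41 shares a more recent common ancestor with Taxon42.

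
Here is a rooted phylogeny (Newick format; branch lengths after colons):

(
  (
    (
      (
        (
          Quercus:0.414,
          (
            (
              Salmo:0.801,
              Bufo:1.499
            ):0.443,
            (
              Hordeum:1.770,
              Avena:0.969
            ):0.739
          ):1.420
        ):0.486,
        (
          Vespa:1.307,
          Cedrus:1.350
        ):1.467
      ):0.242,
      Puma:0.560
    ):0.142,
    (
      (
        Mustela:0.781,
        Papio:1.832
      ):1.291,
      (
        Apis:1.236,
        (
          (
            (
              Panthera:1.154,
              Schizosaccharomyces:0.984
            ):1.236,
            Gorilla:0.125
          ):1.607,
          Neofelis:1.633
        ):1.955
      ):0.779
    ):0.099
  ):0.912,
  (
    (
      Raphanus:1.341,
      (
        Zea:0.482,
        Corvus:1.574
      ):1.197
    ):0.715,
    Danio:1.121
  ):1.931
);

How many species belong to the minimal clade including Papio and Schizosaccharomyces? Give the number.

7

The MRCA of Papio and Schizosaccharomyces is the node subtending ((Mustela,Papio),(Apis,(((Panthera,Schizosaccharomyces),Gorilla),Neofelis))).
That clade contains 7 terminal taxa: Apis, Gorilla, Mustela, Neofelis, Panthera, Papio, Schizosaccharomyces.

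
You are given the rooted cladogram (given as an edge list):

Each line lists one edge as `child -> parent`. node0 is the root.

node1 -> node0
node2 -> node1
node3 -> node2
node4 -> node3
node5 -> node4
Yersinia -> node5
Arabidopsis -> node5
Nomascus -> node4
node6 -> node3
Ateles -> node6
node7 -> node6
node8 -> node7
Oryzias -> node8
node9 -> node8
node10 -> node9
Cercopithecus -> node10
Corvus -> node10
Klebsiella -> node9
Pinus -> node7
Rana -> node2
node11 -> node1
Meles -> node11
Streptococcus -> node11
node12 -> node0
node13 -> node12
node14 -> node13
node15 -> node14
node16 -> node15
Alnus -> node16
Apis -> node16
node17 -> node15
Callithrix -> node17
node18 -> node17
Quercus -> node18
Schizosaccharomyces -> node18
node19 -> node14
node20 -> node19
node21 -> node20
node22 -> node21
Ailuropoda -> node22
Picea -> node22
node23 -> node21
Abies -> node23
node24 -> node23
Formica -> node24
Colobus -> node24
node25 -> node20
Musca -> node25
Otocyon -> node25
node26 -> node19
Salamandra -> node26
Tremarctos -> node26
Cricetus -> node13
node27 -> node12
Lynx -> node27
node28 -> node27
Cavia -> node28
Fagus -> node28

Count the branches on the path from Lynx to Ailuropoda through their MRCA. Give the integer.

The MRCA of Lynx and Ailuropoda is the node subtending (((((Alnus,Apis),(Callithrix,(Quercus,Schizosaccharomyces))),((((Ailuropoda,Picea),(Abies,(Formica,Colobus))),(Musca,Otocyon)),(Salamandra,Tremarctos))),Cricetus),(Lynx,(Cavia,Fagus))).
From Lynx up to that node: 2 branches. From Ailuropoda up to the same node: 7 branches. Total: 2 + 7 = 9.

9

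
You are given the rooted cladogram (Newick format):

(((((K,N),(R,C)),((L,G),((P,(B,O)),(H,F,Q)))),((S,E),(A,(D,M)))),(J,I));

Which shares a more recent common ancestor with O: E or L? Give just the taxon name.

The MRCA of O and L subtends ((L,G),((P,(B,O)),(H,F,Q))) (8 taxa).
The MRCA of O and E subtends ((((K,N),(R,C)),((L,G),((P,(B,O)),(H,F,Q)))),((S,E),(A,(D,M)))) (17 taxa).
The first is nested inside the second, so O shares a more recent common ancestor with L.

L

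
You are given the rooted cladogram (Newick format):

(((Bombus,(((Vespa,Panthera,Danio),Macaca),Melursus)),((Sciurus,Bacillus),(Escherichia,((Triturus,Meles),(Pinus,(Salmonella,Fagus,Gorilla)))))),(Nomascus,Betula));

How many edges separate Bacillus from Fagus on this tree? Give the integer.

The MRCA of Bacillus and Fagus is the node subtending ((Sciurus,Bacillus),(Escherichia,((Triturus,Meles),(Pinus,(Salmonella,Fagus,Gorilla))))).
From Bacillus up to that node: 2 branches. From Fagus up to the same node: 5 branches. Total: 2 + 5 = 7.

7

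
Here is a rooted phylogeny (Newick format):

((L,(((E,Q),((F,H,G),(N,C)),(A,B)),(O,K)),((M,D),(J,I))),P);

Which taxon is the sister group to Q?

E

Q attaches to the tree at the node subtending (E,Q).
The other lineage descending from that same node — the sister group — is the single tip E.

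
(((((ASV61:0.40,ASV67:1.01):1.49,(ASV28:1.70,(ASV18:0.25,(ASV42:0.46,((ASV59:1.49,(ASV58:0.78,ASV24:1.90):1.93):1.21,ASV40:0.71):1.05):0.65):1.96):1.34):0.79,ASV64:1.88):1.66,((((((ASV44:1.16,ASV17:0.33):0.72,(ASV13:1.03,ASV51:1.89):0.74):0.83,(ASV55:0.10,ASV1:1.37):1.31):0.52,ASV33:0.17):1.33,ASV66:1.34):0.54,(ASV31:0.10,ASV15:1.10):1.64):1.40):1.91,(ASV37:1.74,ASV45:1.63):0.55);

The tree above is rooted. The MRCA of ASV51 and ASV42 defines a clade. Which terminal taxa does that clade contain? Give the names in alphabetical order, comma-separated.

ASV1, ASV13, ASV15, ASV17, ASV18, ASV24, ASV28, ASV31, ASV33, ASV40, ASV42, ASV44, ASV51, ASV55, ASV58, ASV59, ASV61, ASV64, ASV66, ASV67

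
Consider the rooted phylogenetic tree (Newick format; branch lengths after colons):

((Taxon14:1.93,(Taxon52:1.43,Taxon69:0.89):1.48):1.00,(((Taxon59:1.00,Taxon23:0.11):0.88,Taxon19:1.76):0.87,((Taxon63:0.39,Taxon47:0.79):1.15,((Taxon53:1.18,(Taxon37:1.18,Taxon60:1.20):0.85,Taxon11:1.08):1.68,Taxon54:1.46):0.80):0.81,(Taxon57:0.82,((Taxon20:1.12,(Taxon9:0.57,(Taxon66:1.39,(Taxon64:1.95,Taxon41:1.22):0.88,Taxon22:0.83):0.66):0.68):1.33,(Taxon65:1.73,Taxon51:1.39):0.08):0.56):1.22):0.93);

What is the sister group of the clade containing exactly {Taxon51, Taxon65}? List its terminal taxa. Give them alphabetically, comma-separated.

Taxon20, Taxon22, Taxon41, Taxon64, Taxon66, Taxon9

The clade containing exactly {Taxon51, Taxon65} attaches to the tree at the node subtending ((Taxon20,(Taxon9,(Taxon66,(Taxon64,Taxon41),Taxon22))),(Taxon65,Taxon51)).
The other lineage descending from that same node — the sister group — is (Taxon20,(Taxon9,(Taxon66,(Taxon64,Taxon41),Taxon22))); its 6 tips in alphabetical order are the answer.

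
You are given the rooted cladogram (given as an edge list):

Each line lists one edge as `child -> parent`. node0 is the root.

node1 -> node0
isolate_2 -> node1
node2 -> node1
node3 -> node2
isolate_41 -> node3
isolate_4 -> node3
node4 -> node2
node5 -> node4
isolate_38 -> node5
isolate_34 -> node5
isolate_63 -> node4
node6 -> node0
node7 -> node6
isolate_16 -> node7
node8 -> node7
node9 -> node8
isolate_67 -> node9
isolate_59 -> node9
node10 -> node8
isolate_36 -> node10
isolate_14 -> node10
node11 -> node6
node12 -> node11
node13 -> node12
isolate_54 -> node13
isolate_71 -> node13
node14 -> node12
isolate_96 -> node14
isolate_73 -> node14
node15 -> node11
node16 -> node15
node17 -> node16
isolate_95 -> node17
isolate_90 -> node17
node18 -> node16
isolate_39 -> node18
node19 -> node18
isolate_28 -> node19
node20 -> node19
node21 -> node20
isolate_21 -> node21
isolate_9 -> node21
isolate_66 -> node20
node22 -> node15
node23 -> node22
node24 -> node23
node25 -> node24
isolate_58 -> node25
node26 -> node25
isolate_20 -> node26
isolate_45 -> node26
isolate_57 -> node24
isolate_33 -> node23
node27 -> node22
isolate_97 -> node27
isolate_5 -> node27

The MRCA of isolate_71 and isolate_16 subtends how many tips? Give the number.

23

The MRCA of isolate_71 and isolate_16 is the node subtending ((isolate_16,((isolate_67,isolate_59),(isolate_36,isolate_14))),(((isolate_54,isolate_71),(isolate_96,isolate_73)),(((isolate_95,isolate_90),(isolate_39,(isolate_28,((isolate_21,isolate_9),isolate_66)))),((((isolate_58,(isolate_20,isolate_45)),isolate_57),isolate_33),(isolate_97,isolate_5))))).
That clade contains 23 terminal taxa: isolate_14, isolate_16, isolate_20, isolate_21, isolate_28, isolate_33, isolate_36, isolate_39, isolate_45, isolate_5, isolate_54, isolate_57, isolate_58, isolate_59, isolate_66, isolate_67, isolate_71, isolate_73, isolate_9, isolate_90, isolate_95, isolate_96, isolate_97.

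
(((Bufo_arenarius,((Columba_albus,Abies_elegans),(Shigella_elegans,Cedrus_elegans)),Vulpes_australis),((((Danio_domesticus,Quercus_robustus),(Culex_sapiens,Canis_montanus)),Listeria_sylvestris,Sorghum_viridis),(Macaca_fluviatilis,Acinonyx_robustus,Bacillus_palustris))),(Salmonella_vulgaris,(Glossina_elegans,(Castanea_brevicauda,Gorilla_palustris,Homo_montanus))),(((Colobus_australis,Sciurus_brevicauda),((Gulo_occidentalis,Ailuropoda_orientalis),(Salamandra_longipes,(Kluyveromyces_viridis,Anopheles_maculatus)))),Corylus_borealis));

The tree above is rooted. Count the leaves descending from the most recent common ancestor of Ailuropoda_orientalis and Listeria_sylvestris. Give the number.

28

The MRCA of Ailuropoda_orientalis and Listeria_sylvestris is the root, so the clade is the entire tree.
That clade contains 28 terminal taxa: Abies_elegans, Acinonyx_robustus, Ailuropoda_orientalis, Anopheles_maculatus, Bacillus_palustris, Bufo_arenarius, Canis_montanus, Castanea_brevicauda, Cedrus_elegans, Colobus_australis, Columba_albus, Corylus_borealis, Culex_sapiens, Danio_domesticus, Glossina_elegans, Gorilla_palustris, Gulo_occidentalis, Homo_montanus, Kluyveromyces_viridis, Listeria_sylvestris, Macaca_fluviatilis, Quercus_robustus, Salamandra_longipes, Salmonella_vulgaris, Sciurus_brevicauda, Shigella_elegans, Sorghum_viridis, Vulpes_australis.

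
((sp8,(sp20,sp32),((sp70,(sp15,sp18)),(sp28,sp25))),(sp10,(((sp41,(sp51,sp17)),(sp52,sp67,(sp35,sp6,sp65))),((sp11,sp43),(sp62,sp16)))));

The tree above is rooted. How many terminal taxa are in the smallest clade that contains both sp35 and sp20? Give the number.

21

The MRCA of sp35 and sp20 is the root, so the clade is the entire tree.
That clade contains 21 terminal taxa: sp10, sp11, sp15, sp16, sp17, sp18, sp20, sp25, sp28, sp32, sp35, sp41, sp43, sp51, sp52, sp6, sp62, sp65, sp67, sp70, sp8.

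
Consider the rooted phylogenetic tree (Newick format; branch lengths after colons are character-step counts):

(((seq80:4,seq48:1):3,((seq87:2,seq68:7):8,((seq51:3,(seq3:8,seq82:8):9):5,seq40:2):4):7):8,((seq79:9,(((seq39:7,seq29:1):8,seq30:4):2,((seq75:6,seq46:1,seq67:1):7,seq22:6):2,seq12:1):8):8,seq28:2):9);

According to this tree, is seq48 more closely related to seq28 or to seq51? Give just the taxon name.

seq51

The MRCA of seq48 and seq51 subtends ((seq80,seq48),((seq87,seq68),((seq51,(seq3,seq82)),seq40))) (8 taxa).
The MRCA of seq48 and seq28 is the root, subtending the entire tree (18 taxa).
The first is nested inside the second, so seq48 shares a more recent common ancestor with seq51.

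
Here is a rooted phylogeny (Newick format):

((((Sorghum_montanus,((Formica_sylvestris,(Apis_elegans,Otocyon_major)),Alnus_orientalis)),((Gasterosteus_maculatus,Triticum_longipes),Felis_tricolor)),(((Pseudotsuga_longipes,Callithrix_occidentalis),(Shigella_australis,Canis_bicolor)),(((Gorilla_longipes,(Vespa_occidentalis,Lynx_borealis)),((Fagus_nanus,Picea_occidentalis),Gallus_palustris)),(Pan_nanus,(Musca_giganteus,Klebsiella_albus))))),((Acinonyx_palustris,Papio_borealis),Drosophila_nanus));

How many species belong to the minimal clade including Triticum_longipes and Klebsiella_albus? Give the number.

The MRCA of Triticum_longipes and Klebsiella_albus is the node subtending (((Sorghum_montanus,((Formica_sylvestris,(Apis_elegans,Otocyon_major)),Alnus_orientalis)),((Gasterosteus_maculatus,Triticum_longipes),Felis_tricolor)),(((Pseudotsuga_longipes,Callithrix_occidentalis),(Shigella_australis,Canis_bicolor)),(((Gorilla_longipes,(Vespa_occidentalis,Lynx_borealis)),((Fagus_nanus,Picea_occidentalis),Gallus_palustris)),(Pan_nanus,(Musca_giganteus,Klebsiella_albus))))).
That clade contains 21 terminal taxa: Alnus_orientalis, Apis_elegans, Callithrix_occidentalis, Canis_bicolor, Fagus_nanus, Felis_tricolor, Formica_sylvestris, Gallus_palustris, Gasterosteus_maculatus, Gorilla_longipes, Klebsiella_albus, Lynx_borealis, Musca_giganteus, Otocyon_major, Pan_nanus, Picea_occidentalis, Pseudotsuga_longipes, Shigella_australis, Sorghum_montanus, Triticum_longipes, Vespa_occidentalis.

21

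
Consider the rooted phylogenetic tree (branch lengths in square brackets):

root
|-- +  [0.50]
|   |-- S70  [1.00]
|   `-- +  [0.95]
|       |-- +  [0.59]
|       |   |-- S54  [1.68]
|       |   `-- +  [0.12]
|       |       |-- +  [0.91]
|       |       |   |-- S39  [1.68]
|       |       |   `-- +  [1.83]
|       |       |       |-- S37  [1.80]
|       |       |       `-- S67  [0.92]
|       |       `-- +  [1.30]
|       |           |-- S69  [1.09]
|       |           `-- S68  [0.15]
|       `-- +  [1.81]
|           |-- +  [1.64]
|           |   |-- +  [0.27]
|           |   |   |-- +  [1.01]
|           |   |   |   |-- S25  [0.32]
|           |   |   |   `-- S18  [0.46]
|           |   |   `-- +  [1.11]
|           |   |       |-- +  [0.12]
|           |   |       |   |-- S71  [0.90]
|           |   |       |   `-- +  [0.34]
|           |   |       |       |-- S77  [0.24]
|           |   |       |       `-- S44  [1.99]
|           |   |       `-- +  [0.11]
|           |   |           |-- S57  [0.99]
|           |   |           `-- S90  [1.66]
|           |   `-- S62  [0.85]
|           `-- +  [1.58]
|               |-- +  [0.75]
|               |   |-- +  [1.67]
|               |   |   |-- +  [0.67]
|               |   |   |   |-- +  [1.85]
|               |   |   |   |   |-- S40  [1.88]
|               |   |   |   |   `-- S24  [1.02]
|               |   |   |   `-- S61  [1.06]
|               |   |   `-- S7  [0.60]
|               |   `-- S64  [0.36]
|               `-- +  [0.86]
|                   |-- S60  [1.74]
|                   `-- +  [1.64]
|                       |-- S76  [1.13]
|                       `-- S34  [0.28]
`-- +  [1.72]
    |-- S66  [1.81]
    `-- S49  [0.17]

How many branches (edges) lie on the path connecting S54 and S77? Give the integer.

The MRCA of S54 and S77 is the node subtending ((S54,((S39,(S37,S67)),(S69,S68))),((((S25,S18),((S71,(S77,S44)),(S57,S90))),S62),(((((S40,S24),S61),S7),S64),(S60,(S76,S34))))).
From S54 up to that node: 2 branches. From S77 up to the same node: 7 branches. Total: 2 + 7 = 9.

9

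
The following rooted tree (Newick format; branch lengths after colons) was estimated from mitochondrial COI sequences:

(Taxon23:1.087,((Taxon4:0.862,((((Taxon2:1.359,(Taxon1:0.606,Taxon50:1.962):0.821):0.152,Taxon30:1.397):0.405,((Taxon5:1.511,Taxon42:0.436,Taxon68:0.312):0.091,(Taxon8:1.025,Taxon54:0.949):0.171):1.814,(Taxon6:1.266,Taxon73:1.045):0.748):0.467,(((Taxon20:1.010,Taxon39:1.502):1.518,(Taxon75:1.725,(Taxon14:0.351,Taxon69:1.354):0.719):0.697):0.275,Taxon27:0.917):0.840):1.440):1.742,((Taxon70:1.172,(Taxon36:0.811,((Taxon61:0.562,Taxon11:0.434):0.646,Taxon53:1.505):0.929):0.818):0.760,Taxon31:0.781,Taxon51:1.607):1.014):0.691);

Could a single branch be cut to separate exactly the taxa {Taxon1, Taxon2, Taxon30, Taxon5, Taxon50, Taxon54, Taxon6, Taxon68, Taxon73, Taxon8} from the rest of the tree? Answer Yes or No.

No

The MRCA of the listed taxa subtends (((Taxon2,(Taxon1,Taxon50)),Taxon30),((Taxon5,Taxon42,Taxon68),(Taxon8,Taxon54)),(Taxon6,Taxon73)).
That clade also contains Taxon42, which is not in the proposed group, so the group is not monophyletic.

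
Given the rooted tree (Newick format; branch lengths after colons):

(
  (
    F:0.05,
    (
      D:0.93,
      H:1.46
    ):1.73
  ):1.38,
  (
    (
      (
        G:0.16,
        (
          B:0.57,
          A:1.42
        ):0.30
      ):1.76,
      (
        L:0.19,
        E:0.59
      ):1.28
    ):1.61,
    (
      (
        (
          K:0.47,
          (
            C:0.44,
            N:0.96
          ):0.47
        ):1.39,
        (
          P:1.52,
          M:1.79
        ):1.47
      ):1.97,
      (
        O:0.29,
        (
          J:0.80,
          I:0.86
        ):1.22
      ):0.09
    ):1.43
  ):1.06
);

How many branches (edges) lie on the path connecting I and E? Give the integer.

The MRCA of I and E is the node subtending (((G,(B,A)),(L,E)),(((K,(C,N)),(P,M)),(O,(J,I)))).
From I up to that node: 4 branches. From E up to the same node: 3 branches. Total: 4 + 3 = 7.

7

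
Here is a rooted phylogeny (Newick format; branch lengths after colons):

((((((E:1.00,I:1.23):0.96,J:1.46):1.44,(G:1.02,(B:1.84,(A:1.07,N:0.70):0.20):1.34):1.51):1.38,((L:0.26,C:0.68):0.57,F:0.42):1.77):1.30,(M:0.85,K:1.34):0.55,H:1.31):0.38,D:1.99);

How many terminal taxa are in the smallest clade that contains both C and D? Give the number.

14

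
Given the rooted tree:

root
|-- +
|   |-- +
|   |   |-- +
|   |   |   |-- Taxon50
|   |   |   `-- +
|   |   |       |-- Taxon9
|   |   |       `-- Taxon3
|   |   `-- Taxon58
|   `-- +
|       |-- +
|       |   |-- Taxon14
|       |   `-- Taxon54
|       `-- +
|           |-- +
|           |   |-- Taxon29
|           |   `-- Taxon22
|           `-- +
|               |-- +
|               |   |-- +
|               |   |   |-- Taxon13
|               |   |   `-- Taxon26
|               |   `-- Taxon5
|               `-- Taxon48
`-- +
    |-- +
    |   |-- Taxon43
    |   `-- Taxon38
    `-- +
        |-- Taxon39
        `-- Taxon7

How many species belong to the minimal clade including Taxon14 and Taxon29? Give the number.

8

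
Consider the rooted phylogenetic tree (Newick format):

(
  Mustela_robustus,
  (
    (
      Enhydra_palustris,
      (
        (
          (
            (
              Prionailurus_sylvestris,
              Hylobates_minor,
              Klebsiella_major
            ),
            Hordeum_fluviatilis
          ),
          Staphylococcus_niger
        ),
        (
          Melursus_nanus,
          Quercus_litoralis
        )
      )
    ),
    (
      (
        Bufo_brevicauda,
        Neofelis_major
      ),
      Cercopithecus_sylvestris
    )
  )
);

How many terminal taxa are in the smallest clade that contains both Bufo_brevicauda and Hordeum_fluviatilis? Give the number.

The MRCA of Bufo_brevicauda and Hordeum_fluviatilis is the node subtending ((Enhydra_palustris,((((Prionailurus_sylvestris,Hylobates_minor,Klebsiella_major),Hordeum_fluviatilis),Staphylococcus_niger),(Melursus_nanus,Quercus_litoralis))),((Bufo_brevicauda,Neofelis_major),Cercopithecus_sylvestris)).
That clade contains 11 terminal taxa: Bufo_brevicauda, Cercopithecus_sylvestris, Enhydra_palustris, Hordeum_fluviatilis, Hylobates_minor, Klebsiella_major, Melursus_nanus, Neofelis_major, Prionailurus_sylvestris, Quercus_litoralis, Staphylococcus_niger.

11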